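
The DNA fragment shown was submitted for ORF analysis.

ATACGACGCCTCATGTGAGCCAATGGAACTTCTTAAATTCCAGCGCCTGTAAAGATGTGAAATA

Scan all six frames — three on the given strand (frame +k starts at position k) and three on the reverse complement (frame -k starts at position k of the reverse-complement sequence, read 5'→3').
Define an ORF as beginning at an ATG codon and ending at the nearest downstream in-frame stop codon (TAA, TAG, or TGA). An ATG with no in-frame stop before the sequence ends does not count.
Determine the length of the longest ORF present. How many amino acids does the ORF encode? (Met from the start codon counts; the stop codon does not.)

9

Reverse complement (5'→3'): TATTTCACATCTTTACAGGCGCTGGAATTTAAGAAGTTCCATTGGCTCACATGAGGCGTCGTAT
Frame +1: ATA CGA CGC CTC ATG TGA GCC AAT GGA ACT TCT TAA ATT CCA GCG CCT GTA AAG ATG TGA AAT — ATG at 13, stop TGA at 16 → 6 nt; ATG at 55, stop TGA at 58 → 6 nt.
Frame +2: TAC GAC GCC TCA TGT GAG CCA ATG GAA CTT CTT AAA TTC CAG CGC CTG TAA AGA TGT GAA ATA — ATG at 23, stop TAA at 50 → 30 nt.
Frame +3: ACG ACG CCT CAT GTG AGC CAA TGG AAC TTC TTA AAT TCC AGC GCC TGT AAA GAT GTG AAA — no ATG→stop ORF.
Frame -1: TAT TTC ACA TCT TTA CAG GCG CTG GAA TTT AAG AAG TTC CAT TGG CTC ACA TGA GGC GTC GTA — no ATG→stop ORF.
Frame -2: ATT TCA CAT CTT TAC AGG CGC TGG AAT TTA AGA AGT TCC ATT GGC TCA CAT GAG GCG TCG TAT — no ATG→stop ORF.
Frame -3: TTT CAC ATC TTT ACA GGC GCT GGA ATT TAA GAA GTT CCA TTG GCT CAC ATG AGG CGT CGT — no ATG→stop ORF.
Longest: frame +2, positions 23–52, 30 nt = 10 codons = 9 aa. → 9 amino acids.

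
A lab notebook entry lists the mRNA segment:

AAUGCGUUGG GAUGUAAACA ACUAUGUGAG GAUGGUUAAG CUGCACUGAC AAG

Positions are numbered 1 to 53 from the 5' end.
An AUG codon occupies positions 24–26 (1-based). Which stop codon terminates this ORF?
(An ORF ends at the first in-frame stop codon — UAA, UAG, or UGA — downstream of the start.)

UGA

Codons from position 24: AUG (24–26), UGA (27–29).
The first in-frame stop codon is UGA.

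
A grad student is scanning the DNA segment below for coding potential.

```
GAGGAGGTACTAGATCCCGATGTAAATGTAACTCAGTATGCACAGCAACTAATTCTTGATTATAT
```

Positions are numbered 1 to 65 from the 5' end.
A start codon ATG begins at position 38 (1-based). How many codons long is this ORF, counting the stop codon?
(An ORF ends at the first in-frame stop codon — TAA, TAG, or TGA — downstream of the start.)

5

Codons from position 38: ATG (38–40), CAC (41–43), AGC (44–46), AAC (47–49), TAA (50–52).
TAA is the first in-frame stop; that's 5 codons including the stop.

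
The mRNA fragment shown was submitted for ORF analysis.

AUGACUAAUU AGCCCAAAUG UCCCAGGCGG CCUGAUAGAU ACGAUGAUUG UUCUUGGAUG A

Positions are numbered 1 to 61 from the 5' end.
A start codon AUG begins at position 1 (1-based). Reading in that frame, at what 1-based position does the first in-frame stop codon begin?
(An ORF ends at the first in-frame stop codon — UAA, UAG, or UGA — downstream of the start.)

Codons from position 1: AUG (1–3), ACU (4–6), AAU (7–9), UAG (10–12).
UAG is a stop codon; it begins at position 10.

10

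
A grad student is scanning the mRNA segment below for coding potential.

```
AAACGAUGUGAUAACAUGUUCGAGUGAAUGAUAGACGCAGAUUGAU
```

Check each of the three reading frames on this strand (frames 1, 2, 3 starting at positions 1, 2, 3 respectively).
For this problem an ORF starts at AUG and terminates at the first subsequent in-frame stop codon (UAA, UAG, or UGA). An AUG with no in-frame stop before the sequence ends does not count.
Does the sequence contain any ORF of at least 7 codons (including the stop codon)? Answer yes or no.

Frame 1: AAA CGA UGU GAU AAC AUG UUC GAG UGA AUG AUA GAC GCA GAU UGA — AUG at 16, stop UGA at 25 → 12 nt; AUG at 28, stop UGA at 43 → 18 nt.
Frame 2: AAC GAU GUG AUA ACA UGU UCG AGU GAA UGA UAG ACG CAG AUU GAU — no AUG→stop ORF.
Frame 3: ACG AUG UGA UAA CAU GUU CGA GUG AAU GAU AGA CGC AGA UUG — AUG at 6, stop UGA at 9 → 6 nt.
Largest ORF found is 6 codons < 7, so no.

no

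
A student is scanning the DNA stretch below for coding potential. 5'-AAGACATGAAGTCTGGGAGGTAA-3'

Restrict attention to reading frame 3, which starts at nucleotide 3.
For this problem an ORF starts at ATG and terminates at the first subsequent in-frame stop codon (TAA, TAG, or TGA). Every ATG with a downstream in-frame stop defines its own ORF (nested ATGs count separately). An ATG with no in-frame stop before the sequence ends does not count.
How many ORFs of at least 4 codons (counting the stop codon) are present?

Frame 3: GAC ATG AAG TCT GGG AGG TAA — ATG at 6, stop TAA at 21 → 18 nt.
ORFs ≥ 4 codons: frame 3 6–23 (6 codons). Count = 1.

1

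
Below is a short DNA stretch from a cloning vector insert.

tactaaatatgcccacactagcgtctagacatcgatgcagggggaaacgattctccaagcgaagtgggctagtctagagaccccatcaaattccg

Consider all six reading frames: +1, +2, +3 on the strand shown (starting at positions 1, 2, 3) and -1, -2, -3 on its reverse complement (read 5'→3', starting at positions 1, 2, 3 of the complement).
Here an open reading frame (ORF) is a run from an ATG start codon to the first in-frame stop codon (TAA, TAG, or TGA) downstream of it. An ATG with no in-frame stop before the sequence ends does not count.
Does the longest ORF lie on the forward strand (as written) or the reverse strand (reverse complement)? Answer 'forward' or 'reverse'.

forward

Reverse complement (5'→3'): CGGAATTTGATGGGGTCTCTAGACTAGCCCACTTCGCTTGGAGAATCGTTTCCCCCTGCATCGATGTCTAGACGCTAGTGTGGGCATATTTAGTA
Frame +1: TAC TAA ATA TGC CCA CAC TAG CGT CTA GAC ATC GAT GCA GGG GGA AAC GAT TCT CCA AGC GAA GTG GGC TAG TCT AGA GAC CCC ATC AAA TTC — no ATG→stop ORF.
Frame +2: ACT AAA TAT GCC CAC ACT AGC GTC TAG ACA TCG ATG CAG GGG GAA ACG ATT CTC CAA GCG AAG TGG GCT AGT CTA GAG ACC CCA TCA AAT TCC — no ATG→stop ORF.
Frame +3: CTA AAT ATG CCC ACA CTA GCG TCT AGA CAT CGA TGC AGG GGG AAA CGA TTC TCC AAG CGA AGT GGG CTA GTC TAG AGA CCC CAT CAA ATT CCG — ATG at 9, stop TAG at 75 → 69 nt.
Frame -1: CGG AAT TTG ATG GGG TCT CTA GAC TAG CCC ACT TCG CTT GGA GAA TCG TTT CCC CCT GCA TCG ATG TCT AGA CGC TAG TGT GGG CAT ATT TAG — ATG at 10, stop TAG at 25 → 18 nt; ATG at 64, stop TAG at 76 → 15 nt.
Frame -2: GGA ATT TGA TGG GGT CTC TAG ACT AGC CCA CTT CGC TTG GAG AAT CGT TTC CCC CTG CAT CGA TGT CTA GAC GCT AGT GTG GGC ATA TTT AGT — no ATG→stop ORF.
Frame -3: GAA TTT GAT GGG GTC TCT AGA CTA GCC CAC TTC GCT TGG AGA ATC GTT TCC CCC TGC ATC GAT GTC TAG ACG CTA GTG TGG GCA TAT TTA GTA — no ATG→stop ORF.
Forward-strand max 69 nt; reverse-strand max 18 nt. The forward strand has the longer ORF.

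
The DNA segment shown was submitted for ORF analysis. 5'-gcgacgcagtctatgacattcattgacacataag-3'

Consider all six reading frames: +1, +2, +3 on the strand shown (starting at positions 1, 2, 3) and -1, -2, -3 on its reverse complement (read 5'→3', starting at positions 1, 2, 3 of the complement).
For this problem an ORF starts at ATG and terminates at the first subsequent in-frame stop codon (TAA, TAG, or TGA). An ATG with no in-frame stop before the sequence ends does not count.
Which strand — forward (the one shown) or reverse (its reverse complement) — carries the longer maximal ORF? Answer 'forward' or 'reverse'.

forward

Reverse complement (5'→3'): CTTATGTGTCAATGAATGTCATAGACTGCGTCGC
Frame +1: GCG ACG CAG TCT ATG ACA TTC ATT GAC ACA TAA — ATG at 13, stop TAA at 31 → 21 nt.
Frame +2: CGA CGC AGT CTA TGA CAT TCA TTG ACA CAT AAG — no ATG→stop ORF.
Frame +3: GAC GCA GTC TAT GAC ATT CAT TGA CAC ATA — no ATG→stop ORF.
Frame -1: CTT ATG TGT CAA TGA ATG TCA TAG ACT GCG TCG — ATG at 4, stop TGA at 13 → 12 nt; ATG at 16, stop TAG at 22 → 9 nt.
Frame -2: TTA TGT GTC AAT GAA TGT CAT AGA CTG CGT CGC — no ATG→stop ORF.
Frame -3: TAT GTG TCA ATG AAT GTC ATA GAC TGC GTC — no ATG→stop ORF.
Forward-strand max 21 nt; reverse-strand max 12 nt. The forward strand has the longer ORF.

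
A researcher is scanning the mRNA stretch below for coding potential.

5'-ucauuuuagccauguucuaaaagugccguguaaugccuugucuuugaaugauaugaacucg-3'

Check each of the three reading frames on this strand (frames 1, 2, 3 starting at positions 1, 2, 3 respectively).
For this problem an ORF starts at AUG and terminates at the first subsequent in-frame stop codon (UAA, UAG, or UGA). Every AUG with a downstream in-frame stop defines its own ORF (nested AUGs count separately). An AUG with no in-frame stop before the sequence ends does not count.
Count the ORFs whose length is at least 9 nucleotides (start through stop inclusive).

Frame 1: UCA UUU UAG CCA UGU UCU AAA AGU GCC GUG UAA UGC CUU GUC UUU GAA UGA UAU GAA CUC — no AUG→stop ORF.
Frame 2: CAU UUU AGC CAU GUU CUA AAA GUG CCG UGU AAU GCC UUG UCU UUG AAU GAU AUG AAC UCG — no AUG→stop ORF.
Frame 3: AUU UUA GCC AUG UUC UAA AAG UGC CGU GUA AUG CCU UGU CUU UGA AUG AUA UGA ACU — AUG at 12, stop UAA at 18 → 9 nt; AUG at 33, stop UGA at 45 → 15 nt; AUG at 48, stop UGA at 54 → 9 nt.
ORFs ≥ 9 nucleotides: frame 3 12–20 (9 nucleotides), frame 3 33–47 (15 nucleotides), frame 3 48–56 (9 nucleotides). Count = 3.

3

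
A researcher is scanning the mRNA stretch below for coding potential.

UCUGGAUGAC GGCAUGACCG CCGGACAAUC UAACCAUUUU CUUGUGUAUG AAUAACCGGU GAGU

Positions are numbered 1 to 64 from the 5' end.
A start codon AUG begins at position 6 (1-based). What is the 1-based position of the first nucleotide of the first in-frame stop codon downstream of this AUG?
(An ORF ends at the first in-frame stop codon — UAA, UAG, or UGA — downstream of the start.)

15

Codons from position 6: AUG (6–8), ACG (9–11), GCA (12–14), UGA (15–17).
UGA is a stop codon; it begins at position 15.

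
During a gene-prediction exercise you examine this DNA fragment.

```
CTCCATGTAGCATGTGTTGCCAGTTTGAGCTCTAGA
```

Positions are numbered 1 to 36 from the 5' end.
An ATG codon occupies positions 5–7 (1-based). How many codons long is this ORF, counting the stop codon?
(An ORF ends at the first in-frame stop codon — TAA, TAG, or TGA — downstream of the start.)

2

Codons from position 5: ATG (5–7), TAG (8–10).
TAG is the first in-frame stop; that's 2 codons including the stop.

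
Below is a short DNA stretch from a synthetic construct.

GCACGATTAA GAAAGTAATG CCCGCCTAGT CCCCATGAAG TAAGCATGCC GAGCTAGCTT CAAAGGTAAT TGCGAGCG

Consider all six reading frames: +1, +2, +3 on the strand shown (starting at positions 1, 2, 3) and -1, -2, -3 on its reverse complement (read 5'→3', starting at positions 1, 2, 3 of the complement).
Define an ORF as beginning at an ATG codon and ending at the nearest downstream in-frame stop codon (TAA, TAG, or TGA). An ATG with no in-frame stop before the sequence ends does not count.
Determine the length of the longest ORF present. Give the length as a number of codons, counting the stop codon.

10

Reverse complement (5'→3'): CGCTCGCAATTACCTTTGAAGCTAGCTCGGCATGCTTACTTCATGGGGACTAGGCGGGCATTACTTTCTTAATCGTGC
Frame +1: GCA CGA TTA AGA AAG TAA TGC CCG CCT AGT CCC CAT GAA GTA AGC ATG CCG AGC TAG CTT CAA AGG TAA TTG CGA GCG — ATG at 46, stop TAG at 55 → 12 nt.
Frame +2: CAC GAT TAA GAA AGT AAT GCC CGC CTA GTC CCC ATG AAG TAA GCA TGC CGA GCT AGC TTC AAA GGT AAT TGC GAG — ATG at 35, stop TAA at 41 → 9 nt.
Frame +3: ACG ATT AAG AAA GTA ATG CCC GCC TAG TCC CCA TGA AGT AAG CAT GCC GAG CTA GCT TCA AAG GTA ATT GCG AGC — ATG at 18, stop TAG at 27 → 12 nt.
Frame -1: CGC TCG CAA TTA CCT TTG AAG CTA GCT CGG CAT GCT TAC TTC ATG GGG ACT AGG CGG GCA TTA CTT TCT TAA TCG TGC — ATG at 43, stop TAA at 70 → 30 nt.
Frame -2: GCT CGC AAT TAC CTT TGA AGC TAG CTC GGC ATG CTT ACT TCA TGG GGA CTA GGC GGG CAT TAC TTT CTT AAT CGT — no ATG→stop ORF.
Frame -3: CTC GCA ATT ACC TTT GAA GCT AGC TCG GCA TGC TTA CTT CAT GGG GAC TAG GCG GGC ATT ACT TTC TTA ATC GTG — no ATG→stop ORF.
Longest: frame -1, positions 43–72, 30 nt = 10 codons = 9 aa. → 10 codons.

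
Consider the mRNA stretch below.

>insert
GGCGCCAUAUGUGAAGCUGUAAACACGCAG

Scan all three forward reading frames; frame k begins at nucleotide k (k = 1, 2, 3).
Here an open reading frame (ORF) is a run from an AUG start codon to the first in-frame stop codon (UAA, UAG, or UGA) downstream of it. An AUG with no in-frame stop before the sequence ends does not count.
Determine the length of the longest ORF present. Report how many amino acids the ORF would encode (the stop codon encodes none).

1

Frame 1: GGC GCC AUA UGU GAA GCU GUA AAC ACG CAG — no AUG→stop ORF.
Frame 2: GCG CCA UAU GUG AAG CUG UAA ACA CGC — no AUG→stop ORF.
Frame 3: CGC CAU AUG UGA AGC UGU AAA CAC GCA — AUG at 9, stop UGA at 12 → 6 nt.
Longest: frame 3, positions 9–14, 6 nt = 2 codons = 1 aa. → 1 amino acids.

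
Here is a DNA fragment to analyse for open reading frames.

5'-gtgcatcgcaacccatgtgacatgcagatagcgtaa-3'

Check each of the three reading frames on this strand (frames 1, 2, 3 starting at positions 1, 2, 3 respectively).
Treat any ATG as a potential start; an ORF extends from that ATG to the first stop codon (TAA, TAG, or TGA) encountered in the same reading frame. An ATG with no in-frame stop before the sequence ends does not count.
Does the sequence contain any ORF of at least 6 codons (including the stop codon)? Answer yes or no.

Frame 1: GTG CAT CGC AAC CCA TGT GAC ATG CAG ATA GCG TAA — ATG at 22, stop TAA at 34 → 15 nt.
Frame 2: TGC ATC GCA ACC CAT GTG ACA TGC AGA TAG CGT — no ATG→stop ORF.
Frame 3: GCA TCG CAA CCC ATG TGA CAT GCA GAT AGC GTA — ATG at 15, stop TGA at 18 → 6 nt.
Largest ORF found is 5 codons < 6, so no.

no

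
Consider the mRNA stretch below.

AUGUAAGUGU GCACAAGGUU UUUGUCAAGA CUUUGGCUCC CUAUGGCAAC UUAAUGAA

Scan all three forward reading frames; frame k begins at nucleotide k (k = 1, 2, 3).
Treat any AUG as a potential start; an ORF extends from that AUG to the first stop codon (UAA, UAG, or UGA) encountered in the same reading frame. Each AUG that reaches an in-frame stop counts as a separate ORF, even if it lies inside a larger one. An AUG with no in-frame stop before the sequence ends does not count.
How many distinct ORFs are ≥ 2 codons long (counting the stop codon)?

Frame 1: AUG UAA GUG UGC ACA AGG UUU UUG UCA AGA CUU UGG CUC CCU AUG GCA ACU UAA UGA — AUG at 1, stop UAA at 4 → 6 nt; AUG at 43, stop UAA at 52 → 12 nt.
Frame 2: UGU AAG UGU GCA CAA GGU UUU UGU CAA GAC UUU GGC UCC CUA UGG CAA CUU AAU GAA — no AUG→stop ORF.
Frame 3: GUA AGU GUG CAC AAG GUU UUU GUC AAG ACU UUG GCU CCC UAU GGC AAC UUA AUG — no AUG→stop ORF.
ORFs ≥ 2 codons: frame 1 1–6 (2 codons), frame 1 43–54 (4 codons). Count = 2.

2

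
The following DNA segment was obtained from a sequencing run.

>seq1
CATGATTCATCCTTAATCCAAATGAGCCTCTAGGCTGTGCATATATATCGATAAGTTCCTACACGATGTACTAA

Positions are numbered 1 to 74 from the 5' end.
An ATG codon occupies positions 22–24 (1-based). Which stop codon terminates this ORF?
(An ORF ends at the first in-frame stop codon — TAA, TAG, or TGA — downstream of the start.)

TAG

Codons from position 22: ATG (22–24), AGC (25–27), CTC (28–30), TAG (31–33).
The first in-frame stop codon is TAG.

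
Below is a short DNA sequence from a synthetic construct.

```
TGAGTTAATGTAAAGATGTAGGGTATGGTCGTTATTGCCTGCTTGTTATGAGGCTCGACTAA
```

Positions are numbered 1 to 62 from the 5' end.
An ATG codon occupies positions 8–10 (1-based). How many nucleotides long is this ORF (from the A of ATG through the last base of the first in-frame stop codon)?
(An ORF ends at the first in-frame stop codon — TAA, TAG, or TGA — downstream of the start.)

Codons from position 8: ATG (8–10), TAA (11–13).
TAA is the first in-frame stop; ORF spans 8–13, 6 nucleotides.

6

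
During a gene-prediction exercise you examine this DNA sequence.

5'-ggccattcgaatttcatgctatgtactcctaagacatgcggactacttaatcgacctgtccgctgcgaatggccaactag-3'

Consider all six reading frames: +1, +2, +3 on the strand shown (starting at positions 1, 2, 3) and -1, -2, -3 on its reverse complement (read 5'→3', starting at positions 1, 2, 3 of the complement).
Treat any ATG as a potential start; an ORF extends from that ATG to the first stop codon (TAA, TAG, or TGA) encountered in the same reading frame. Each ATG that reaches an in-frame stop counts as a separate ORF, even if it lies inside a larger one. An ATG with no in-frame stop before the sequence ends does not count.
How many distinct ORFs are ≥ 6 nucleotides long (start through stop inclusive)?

Reverse complement (5'→3'): CTAGTTGGCCATTCGCAGCGGACAGGTCGATTAAGTAGTCCGCATGTCTTAGGAGTACATAGCATGAAATTCGAATGGCC
Frame +1: GGC CAT TCG AAT TTC ATG CTA TGT ACT CCT AAG ACA TGC GGA CTA CTT AAT CGA CCT GTC CGC TGC GAA TGG CCA ACT — no ATG→stop ORF.
Frame +2: GCC ATT CGA ATT TCA TGC TAT GTA CTC CTA AGA CAT GCG GAC TAC TTA ATC GAC CTG TCC GCT GCG AAT GGC CAA CTA — no ATG→stop ORF.
Frame +3: CCA TTC GAA TTT CAT GCT ATG TAC TCC TAA GAC ATG CGG ACT ACT TAA TCG ACC TGT CCG CTG CGA ATG GCC AAC TAG — ATG at 21, stop TAA at 30 → 12 nt; ATG at 36, stop TAA at 48 → 15 nt; ATG at 69, stop TAG at 78 → 12 nt.
Frame -1: CTA GTT GGC CAT TCG CAG CGG ACA GGT CGA TTA AGT AGT CCG CAT GTC TTA GGA GTA CAT AGC ATG AAA TTC GAA TGG — no ATG→stop ORF.
Frame -2: TAG TTG GCC ATT CGC AGC GGA CAG GTC GAT TAA GTA GTC CGC ATG TCT TAG GAG TAC ATA GCA TGA AAT TCG AAT GGC — ATG at 44, stop TAG at 50 → 9 nt.
Frame -3: AGT TGG CCA TTC GCA GCG GAC AGG TCG ATT AAG TAG TCC GCA TGT CTT AGG AGT ACA TAG CAT GAA ATT CGA ATG GCC — no ATG→stop ORF.
ORFs ≥ 6 nucleotides: frame +3 21–32 (12 nucleotides), frame +3 36–50 (15 nucleotides), frame +3 69–80 (12 nucleotides), frame -2 44–52 (9 nucleotides). Count = 4.

4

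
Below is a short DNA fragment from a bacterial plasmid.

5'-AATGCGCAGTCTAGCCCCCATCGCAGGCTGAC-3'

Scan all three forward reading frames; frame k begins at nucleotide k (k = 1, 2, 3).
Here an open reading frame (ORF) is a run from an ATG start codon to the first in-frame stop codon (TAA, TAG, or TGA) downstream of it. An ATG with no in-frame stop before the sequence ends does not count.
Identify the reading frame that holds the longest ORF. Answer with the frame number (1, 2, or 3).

Frame 1: AAT GCG CAG TCT AGC CCC CAT CGC AGG CTG — no ATG→stop ORF.
Frame 2: ATG CGC AGT CTA GCC CCC ATC GCA GGC TGA — ATG at 2, stop TGA at 29 → 30 nt.
Frame 3: TGC GCA GTC TAG CCC CCA TCG CAG GCT GAC — no ATG→stop ORF.
Longest ORF is 30 nt in frame 2 (positions 2–31).

2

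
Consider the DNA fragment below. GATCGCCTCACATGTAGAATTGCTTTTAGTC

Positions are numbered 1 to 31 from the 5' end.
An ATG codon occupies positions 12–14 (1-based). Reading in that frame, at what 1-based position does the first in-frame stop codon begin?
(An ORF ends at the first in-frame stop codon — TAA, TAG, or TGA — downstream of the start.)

15

Codons from position 12: ATG (12–14), TAG (15–17).
TAG is a stop codon; it begins at position 15.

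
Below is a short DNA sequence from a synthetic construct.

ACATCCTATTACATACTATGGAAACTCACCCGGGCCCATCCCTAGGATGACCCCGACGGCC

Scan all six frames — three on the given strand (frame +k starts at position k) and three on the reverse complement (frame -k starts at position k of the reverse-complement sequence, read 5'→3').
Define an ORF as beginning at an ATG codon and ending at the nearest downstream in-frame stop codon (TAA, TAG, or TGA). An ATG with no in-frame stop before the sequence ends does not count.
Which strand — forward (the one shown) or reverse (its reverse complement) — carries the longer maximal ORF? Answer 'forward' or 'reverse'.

Reverse complement (5'→3'): GGCCGTCGGGGTCATCCTAGGGATGGGCCCGGGTGAGTTTCCATAGTATGTAATAGGATGT
Frame +1: ACA TCC TAT TAC ATA CTA TGG AAA CTC ACC CGG GCC CAT CCC TAG GAT GAC CCC GAC GGC — no ATG→stop ORF.
Frame +2: CAT CCT ATT ACA TAC TAT GGA AAC TCA CCC GGG CCC ATC CCT AGG ATG ACC CCG ACG GCC — no ATG→stop ORF.
Frame +3: ATC CTA TTA CAT ACT ATG GAA ACT CAC CCG GGC CCA TCC CTA GGA TGA CCC CGA CGG — ATG at 18, stop TGA at 48 → 33 nt.
Frame -1: GGC CGT CGG GGT CAT CCT AGG GAT GGG CCC GGG TGA GTT TCC ATA GTA TGT AAT AGG ATG — no ATG→stop ORF.
Frame -2: GCC GTC GGG GTC ATC CTA GGG ATG GGC CCG GGT GAG TTT CCA TAG TAT GTA ATA GGA TGT — ATG at 23, stop TAG at 44 → 24 nt.
Frame -3: CCG TCG GGG TCA TCC TAG GGA TGG GCC CGG GTG AGT TTC CAT AGT ATG TAA TAG GAT — ATG at 48, stop TAA at 51 → 6 nt.
Forward-strand max 33 nt; reverse-strand max 24 nt. The forward strand has the longer ORF.

forward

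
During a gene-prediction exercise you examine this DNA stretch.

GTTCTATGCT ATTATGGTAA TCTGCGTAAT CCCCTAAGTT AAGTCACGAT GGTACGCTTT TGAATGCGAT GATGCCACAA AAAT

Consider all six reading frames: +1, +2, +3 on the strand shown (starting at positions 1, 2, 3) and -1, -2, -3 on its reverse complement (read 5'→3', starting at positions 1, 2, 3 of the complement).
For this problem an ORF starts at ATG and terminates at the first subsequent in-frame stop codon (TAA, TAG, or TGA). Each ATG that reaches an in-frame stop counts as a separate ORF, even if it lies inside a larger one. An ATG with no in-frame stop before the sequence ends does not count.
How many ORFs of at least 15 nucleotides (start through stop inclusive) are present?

Reverse complement (5'→3'): ATTTTTGTGGCATCATCGCATTCAAAAGCGTACCATCGTGACTTAACTTAGGGGATTACGCAGATTACCATAATAGCATAGAAC
Frame +1: GTT CTA TGC TAT TAT GGT AAT CTG CGT AAT CCC CTA AGT TAA GTC ACG ATG GTA CGC TTT TGA ATG CGA TGA TGC CAC AAA AAT — ATG at 49, stop TGA at 61 → 15 nt; ATG at 64, stop TGA at 70 → 9 nt.
Frame +2: TTC TAT GCT ATT ATG GTA ATC TGC GTA ATC CCC TAA GTT AAG TCA CGA TGG TAC GCT TTT GAA TGC GAT GAT GCC ACA AAA — ATG at 14, stop TAA at 35 → 24 nt.
Frame +3: TCT ATG CTA TTA TGG TAA TCT GCG TAA TCC CCT AAG TTA AGT CAC GAT GGT ACG CTT TTG AAT GCG ATG ATG CCA CAA AAA — ATG at 6, stop TAA at 18 → 15 nt.
Frame -1: ATT TTT GTG GCA TCA TCG CAT TCA AAA GCG TAC CAT CGT GAC TTA ACT TAG GGG ATT ACG CAG ATT ACC ATA ATA GCA TAG AAC — no ATG→stop ORF.
Frame -2: TTT TTG TGG CAT CAT CGC ATT CAA AAG CGT ACC ATC GTG ACT TAA CTT AGG GGA TTA CGC AGA TTA CCA TAA TAG CAT AGA — no ATG→stop ORF.
Frame -3: TTT TGT GGC ATC ATC GCA TTC AAA AGC GTA CCA TCG TGA CTT AAC TTA GGG GAT TAC GCA GAT TAC CAT AAT AGC ATA GAA — no ATG→stop ORF.
ORFs ≥ 15 nucleotides: frame +1 49–63 (15 nucleotides), frame +2 14–37 (24 nucleotides), frame +3 6–20 (15 nucleotides). Count = 3.

3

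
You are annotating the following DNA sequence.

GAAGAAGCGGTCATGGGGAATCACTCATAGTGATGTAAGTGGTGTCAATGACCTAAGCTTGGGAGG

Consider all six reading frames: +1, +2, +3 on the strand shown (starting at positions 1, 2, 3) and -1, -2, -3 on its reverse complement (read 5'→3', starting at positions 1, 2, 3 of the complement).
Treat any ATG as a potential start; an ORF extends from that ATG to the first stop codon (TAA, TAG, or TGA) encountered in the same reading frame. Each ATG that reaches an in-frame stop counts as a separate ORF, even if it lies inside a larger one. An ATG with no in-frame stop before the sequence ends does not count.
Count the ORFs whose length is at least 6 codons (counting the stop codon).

2

Reverse complement (5'→3'): CCTCCCAAGCTTAGGTCATTGACACCACTTACATCACTATGAGTGATTCCCCATGACCGCTTCTTC
Frame +1: GAA GAA GCG GTC ATG GGG AAT CAC TCA TAG TGA TGT AAG TGG TGT CAA TGA CCT AAG CTT GGG AGG — ATG at 13, stop TAG at 28 → 18 nt.
Frame +2: AAG AAG CGG TCA TGG GGA ATC ACT CAT AGT GAT GTA AGT GGT GTC AAT GAC CTA AGC TTG GGA — no ATG→stop ORF.
Frame +3: AGA AGC GGT CAT GGG GAA TCA CTC ATA GTG ATG TAA GTG GTG TCA ATG ACC TAA GCT TGG GAG — ATG at 33, stop TAA at 36 → 6 nt; ATG at 48, stop TAA at 54 → 9 nt.
Frame -1: CCT CCC AAG CTT AGG TCA TTG ACA CCA CTT ACA TCA CTA TGA GTG ATT CCC CAT GAC CGC TTC TTC — no ATG→stop ORF.
Frame -2: CTC CCA AGC TTA GGT CAT TGA CAC CAC TTA CAT CAC TAT GAG TGA TTC CCC ATG ACC GCT TCT — no ATG→stop ORF.
Frame -3: TCC CAA GCT TAG GTC ATT GAC ACC ACT TAC ATC ACT ATG AGT GAT TCC CCA TGA CCG CTT CTT — ATG at 39, stop TGA at 54 → 18 nt.
ORFs ≥ 6 codons: frame +1 13–30 (6 codons), frame -3 39–56 (6 codons). Count = 2.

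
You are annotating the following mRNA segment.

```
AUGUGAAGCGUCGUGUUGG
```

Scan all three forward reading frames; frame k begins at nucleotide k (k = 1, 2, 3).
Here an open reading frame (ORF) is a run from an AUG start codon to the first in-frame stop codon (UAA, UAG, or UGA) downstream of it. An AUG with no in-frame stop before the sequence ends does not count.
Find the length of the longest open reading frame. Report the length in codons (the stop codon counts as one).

Frame 1: AUG UGA AGC GUC GUG UUG — AUG at 1, stop UGA at 4 → 6 nt.
Frame 2: UGU GAA GCG UCG UGU UGG — no AUG→stop ORF.
Frame 3: GUG AAG CGU CGU GUU — no AUG→stop ORF.
Longest: frame 1, positions 1–6, 6 nt = 2 codons = 1 aa. → 2 codons.

2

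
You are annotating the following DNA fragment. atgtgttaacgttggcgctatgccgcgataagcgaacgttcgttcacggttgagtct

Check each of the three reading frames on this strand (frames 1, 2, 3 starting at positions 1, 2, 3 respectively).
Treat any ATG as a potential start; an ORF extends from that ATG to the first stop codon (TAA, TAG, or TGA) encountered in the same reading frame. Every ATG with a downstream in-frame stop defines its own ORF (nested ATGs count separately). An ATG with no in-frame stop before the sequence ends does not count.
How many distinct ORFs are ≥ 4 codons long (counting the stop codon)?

Frame 1: ATG TGT TAA CGT TGG CGC TAT GCC GCG ATA AGC GAA CGT TCG TTC ACG GTT GAG TCT — ATG at 1, stop TAA at 7 → 9 nt.
Frame 2: TGT GTT AAC GTT GGC GCT ATG CCG CGA TAA GCG AAC GTT CGT TCA CGG TTG AGT — ATG at 20, stop TAA at 29 → 12 nt.
Frame 3: GTG TTA ACG TTG GCG CTA TGC CGC GAT AAG CGA ACG TTC GTT CAC GGT TGA GTC — no ATG→stop ORF.
ORFs ≥ 4 codons: frame 2 20–31 (4 codons). Count = 1.

1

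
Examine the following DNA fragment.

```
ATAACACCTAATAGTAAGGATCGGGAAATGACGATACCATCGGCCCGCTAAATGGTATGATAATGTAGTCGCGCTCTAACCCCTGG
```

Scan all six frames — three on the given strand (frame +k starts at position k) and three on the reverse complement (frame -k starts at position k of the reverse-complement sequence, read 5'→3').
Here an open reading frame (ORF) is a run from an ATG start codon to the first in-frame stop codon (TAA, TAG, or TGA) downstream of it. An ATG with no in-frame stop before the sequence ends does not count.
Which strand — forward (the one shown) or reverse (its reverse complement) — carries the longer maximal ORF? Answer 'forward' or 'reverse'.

reverse

Reverse complement (5'→3'): CCAGGGGTTAGAGCGCGACTACATTATCATACCATTTAGCGGGCCGATGGTATCGTCATTTCCCGATCCTTACTATTAGGTGTTAT
Frame +1: ATA ACA CCT AAT AGT AAG GAT CGG GAA ATG ACG ATA CCA TCG GCC CGC TAA ATG GTA TGA TAA TGT AGT CGC GCT CTA ACC CCT — ATG at 28, stop TAA at 49 → 24 nt; ATG at 52, stop TGA at 58 → 9 nt.
Frame +2: TAA CAC CTA ATA GTA AGG ATC GGG AAA TGA CGA TAC CAT CGG CCC GCT AAA TGG TAT GAT AAT GTA GTC GCG CTC TAA CCC CTG — no ATG→stop ORF.
Frame +3: AAC ACC TAA TAG TAA GGA TCG GGA AAT GAC GAT ACC ATC GGC CCG CTA AAT GGT ATG ATA ATG TAG TCG CGC TCT AAC CCC TGG — ATG at 57, stop TAG at 66 → 12 nt; ATG at 63, stop TAG at 66 → 6 nt.
Frame -1: CCA GGG GTT AGA GCG CGA CTA CAT TAT CAT ACC ATT TAG CGG GCC GAT GGT ATC GTC ATT TCC CGA TCC TTA CTA TTA GGT GTT — no ATG→stop ORF.
Frame -2: CAG GGG TTA GAG CGC GAC TAC ATT ATC ATA CCA TTT AGC GGG CCG ATG GTA TCG TCA TTT CCC GAT CCT TAC TAT TAG GTG TTA — ATG at 47, stop TAG at 77 → 33 nt.
Frame -3: AGG GGT TAG AGC GCG ACT ACA TTA TCA TAC CAT TTA GCG GGC CGA TGG TAT CGT CAT TTC CCG ATC CTT ACT ATT AGG TGT TAT — no ATG→stop ORF.
Forward-strand max 24 nt; reverse-strand max 33 nt. The reverse strand has the longer ORF.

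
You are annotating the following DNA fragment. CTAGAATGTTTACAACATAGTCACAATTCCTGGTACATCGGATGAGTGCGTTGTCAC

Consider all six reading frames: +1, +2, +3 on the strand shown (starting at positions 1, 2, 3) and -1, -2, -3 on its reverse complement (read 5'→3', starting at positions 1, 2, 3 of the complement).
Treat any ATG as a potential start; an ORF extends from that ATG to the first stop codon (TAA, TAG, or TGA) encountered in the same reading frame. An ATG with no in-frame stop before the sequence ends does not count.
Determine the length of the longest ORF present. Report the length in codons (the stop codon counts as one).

6

Reverse complement (5'→3'): GTGACAACGCACTCATCCGATGTACCAGGAATTGTGACTATGTTGTAAACATTCTAG
Frame +1: CTA GAA TGT TTA CAA CAT AGT CAC AAT TCC TGG TAC ATC GGA TGA GTG CGT TGT CAC — no ATG→stop ORF.
Frame +2: TAG AAT GTT TAC AAC ATA GTC ACA ATT CCT GGT ACA TCG GAT GAG TGC GTT GTC — no ATG→stop ORF.
Frame +3: AGA ATG TTT ACA ACA TAG TCA CAA TTC CTG GTA CAT CGG ATG AGT GCG TTG TCA — ATG at 6, stop TAG at 18 → 15 nt.
Frame -1: GTG ACA ACG CAC TCA TCC GAT GTA CCA GGA ATT GTG ACT ATG TTG TAA ACA TTC TAG — ATG at 40, stop TAA at 46 → 9 nt.
Frame -2: TGA CAA CGC ACT CAT CCG ATG TAC CAG GAA TTG TGA CTA TGT TGT AAA CAT TCT — ATG at 20, stop TGA at 35 → 18 nt.
Frame -3: GAC AAC GCA CTC ATC CGA TGT ACC AGG AAT TGT GAC TAT GTT GTA AAC ATT CTA — no ATG→stop ORF.
Longest: frame -2, positions 20–37, 18 nt = 6 codons = 5 aa. → 6 codons.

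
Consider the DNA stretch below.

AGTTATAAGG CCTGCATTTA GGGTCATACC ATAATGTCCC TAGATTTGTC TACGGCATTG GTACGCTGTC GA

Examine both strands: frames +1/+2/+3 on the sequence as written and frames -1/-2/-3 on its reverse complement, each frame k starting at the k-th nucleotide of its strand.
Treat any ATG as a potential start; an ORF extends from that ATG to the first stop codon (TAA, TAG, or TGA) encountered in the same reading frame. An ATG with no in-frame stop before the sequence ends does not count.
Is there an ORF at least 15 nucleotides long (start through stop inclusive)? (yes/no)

yes

Reverse complement (5'→3'): TCGACAGCGTACCAATGCCGTAGACAAATCTAGGGACATTATGGTATGACCCTAAATGCAGGCCTTATAACT
Frame +1: AGT TAT AAG GCC TGC ATT TAG GGT CAT ACC ATA ATG TCC CTA GAT TTG TCT ACG GCA TTG GTA CGC TGT CGA — no ATG→stop ORF.
Frame +2: GTT ATA AGG CCT GCA TTT AGG GTC ATA CCA TAA TGT CCC TAG ATT TGT CTA CGG CAT TGG TAC GCT GTC — no ATG→stop ORF.
Frame +3: TTA TAA GGC CTG CAT TTA GGG TCA TAC CAT AAT GTC CCT AGA TTT GTC TAC GGC ATT GGT ACG CTG TCG — no ATG→stop ORF.
Frame -1: TCG ACA GCG TAC CAA TGC CGT AGA CAA ATC TAG GGA CAT TAT GGT ATG ACC CTA AAT GCA GGC CTT ATA ACT — no ATG→stop ORF.
Frame -2: CGA CAG CGT ACC AAT GCC GTA GAC AAA TCT AGG GAC ATT ATG GTA TGA CCC TAA ATG CAG GCC TTA TAA — ATG at 41, stop TGA at 47 → 9 nt; ATG at 56, stop TAA at 68 → 15 nt.
Frame -3: GAC AGC GTA CCA ATG CCG TAG ACA AAT CTA GGG ACA TTA TGG TAT GAC CCT AAA TGC AGG CCT TAT AAC — ATG at 15, stop TAG at 21 → 9 nt.
Frame -2 has an ORF of 15 nucleotides (positions 56–70) ≥ 15, so yes.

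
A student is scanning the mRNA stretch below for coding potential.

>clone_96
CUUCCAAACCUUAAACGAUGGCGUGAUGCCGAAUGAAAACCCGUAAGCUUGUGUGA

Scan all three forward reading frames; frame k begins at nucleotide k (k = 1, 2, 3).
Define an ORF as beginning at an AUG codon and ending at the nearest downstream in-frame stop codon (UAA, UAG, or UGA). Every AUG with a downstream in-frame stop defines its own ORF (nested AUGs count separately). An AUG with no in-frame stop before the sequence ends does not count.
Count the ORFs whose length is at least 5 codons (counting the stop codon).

2

Frame 1: CUU CCA AAC CUU AAA CGA UGG CGU GAU GCC GAA UGA AAA CCC GUA AGC UUG UGU — no AUG→stop ORF.
Frame 2: UUC CAA ACC UUA AAC GAU GGC GUG AUG CCG AAU GAA AAC CCG UAA GCU UGU GUG — AUG at 26, stop UAA at 44 → 21 nt.
Frame 3: UCC AAA CCU UAA ACG AUG GCG UGA UGC CGA AUG AAA ACC CGU AAG CUU GUG UGA — AUG at 18, stop UGA at 24 → 9 nt; AUG at 33, stop UGA at 54 → 24 nt.
ORFs ≥ 5 codons: frame 2 26–46 (7 codons), frame 3 33–56 (8 codons). Count = 2.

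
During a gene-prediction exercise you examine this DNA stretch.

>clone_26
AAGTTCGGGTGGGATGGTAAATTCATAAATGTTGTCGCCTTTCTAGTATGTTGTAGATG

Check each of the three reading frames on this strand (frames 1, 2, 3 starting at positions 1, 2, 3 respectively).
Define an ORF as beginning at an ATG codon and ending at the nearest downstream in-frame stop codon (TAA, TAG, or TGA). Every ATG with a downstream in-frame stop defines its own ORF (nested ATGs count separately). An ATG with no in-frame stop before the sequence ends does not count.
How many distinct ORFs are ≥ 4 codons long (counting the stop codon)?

Frame 1: AAG TTC GGG TGG GAT GGT AAA TTC ATA AAT GTT GTC GCC TTT CTA GTA TGT TGT AGA — no ATG→stop ORF.
Frame 2: AGT TCG GGT GGG ATG GTA AAT TCA TAA ATG TTG TCG CCT TTC TAG TAT GTT GTA GAT — ATG at 14, stop TAA at 26 → 15 nt; ATG at 29, stop TAG at 44 → 18 nt.
Frame 3: GTT CGG GTG GGA TGG TAA ATT CAT AAA TGT TGT CGC CTT TCT AGT ATG TTG TAG ATG — ATG at 48, stop TAG at 54 → 9 nt.
ORFs ≥ 4 codons: frame 2 14–28 (5 codons), frame 2 29–46 (6 codons). Count = 2.

2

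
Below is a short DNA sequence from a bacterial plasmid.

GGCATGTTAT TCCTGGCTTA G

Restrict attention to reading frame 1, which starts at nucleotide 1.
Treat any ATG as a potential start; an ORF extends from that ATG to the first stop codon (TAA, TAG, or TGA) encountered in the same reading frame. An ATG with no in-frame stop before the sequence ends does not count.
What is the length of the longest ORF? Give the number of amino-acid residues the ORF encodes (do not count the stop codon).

Frame 1: GGC ATG TTA TTC CTG GCT TAG — ATG at 4, stop TAG at 19 → 18 nt.
Longest: frame 1, positions 4–21, 18 nt = 6 codons = 5 aa. → 5 amino acids.

5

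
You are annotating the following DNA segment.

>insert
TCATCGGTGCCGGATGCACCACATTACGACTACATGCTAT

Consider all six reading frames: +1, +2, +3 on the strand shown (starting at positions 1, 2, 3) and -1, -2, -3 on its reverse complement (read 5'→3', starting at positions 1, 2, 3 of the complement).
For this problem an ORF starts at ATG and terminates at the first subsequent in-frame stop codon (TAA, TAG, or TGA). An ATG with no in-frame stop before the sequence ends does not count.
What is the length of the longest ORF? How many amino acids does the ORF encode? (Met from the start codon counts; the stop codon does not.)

Reverse complement (5'→3'): ATAGCATGTAGTCGTAATGTGGTGCATCCGGCACCGATGA
Frame +1: TCA TCG GTG CCG GAT GCA CCA CAT TAC GAC TAC ATG CTA — no ATG→stop ORF.
Frame +2: CAT CGG TGC CGG ATG CAC CAC ATT ACG ACT ACA TGC TAT — no ATG→stop ORF.
Frame +3: ATC GGT GCC GGA TGC ACC ACA TTA CGA CTA CAT GCT — no ATG→stop ORF.
Frame -1: ATA GCA TGT AGT CGT AAT GTG GTG CAT CCG GCA CCG ATG — no ATG→stop ORF.
Frame -2: TAG CAT GTA GTC GTA ATG TGG TGC ATC CGG CAC CGA TGA — ATG at 17, stop TGA at 38 → 24 nt.
Frame -3: AGC ATG TAG TCG TAA TGT GGT GCA TCC GGC ACC GAT — ATG at 6, stop TAG at 9 → 6 nt.
Longest: frame -2, positions 17–40, 24 nt = 8 codons = 7 aa. → 7 amino acids.

7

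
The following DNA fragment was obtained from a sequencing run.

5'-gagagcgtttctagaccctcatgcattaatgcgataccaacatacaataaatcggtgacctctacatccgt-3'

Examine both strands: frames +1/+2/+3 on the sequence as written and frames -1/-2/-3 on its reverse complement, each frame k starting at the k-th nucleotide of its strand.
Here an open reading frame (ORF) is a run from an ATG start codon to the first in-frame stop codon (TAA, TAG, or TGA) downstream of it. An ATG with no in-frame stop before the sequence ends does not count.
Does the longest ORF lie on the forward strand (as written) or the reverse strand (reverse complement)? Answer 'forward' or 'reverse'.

forward

Reverse complement (5'→3'): ACGGATGTAGAGGTCACCGATTTATTGTATGTTGGTATCGCATTAATGCATGAGGGTCTAGAAACGCTCTC
Frame +1: GAG AGC GTT TCT AGA CCC TCA TGC ATT AAT GCG ATA CCA ACA TAC AAT AAA TCG GTG ACC TCT ACA TCC — no ATG→stop ORF.
Frame +2: AGA GCG TTT CTA GAC CCT CAT GCA TTA ATG CGA TAC CAA CAT ACA ATA AAT CGG TGA CCT CTA CAT CCG — ATG at 29, stop TGA at 56 → 30 nt.
Frame +3: GAG CGT TTC TAG ACC CTC ATG CAT TAA TGC GAT ACC AAC ATA CAA TAA ATC GGT GAC CTC TAC ATC CGT — ATG at 21, stop TAA at 27 → 9 nt.
Frame -1: ACG GAT GTA GAG GTC ACC GAT TTA TTG TAT GTT GGT ATC GCA TTA ATG CAT GAG GGT CTA GAA ACG CTC — no ATG→stop ORF.
Frame -2: CGG ATG TAG AGG TCA CCG ATT TAT TGT ATG TTG GTA TCG CAT TAA TGC ATG AGG GTC TAG AAA CGC TCT — ATG at 5, stop TAG at 8 → 6 nt; ATG at 29, stop TAA at 44 → 18 nt; ATG at 50, stop TAG at 59 → 12 nt.
Frame -3: GGA TGT AGA GGT CAC CGA TTT ATT GTA TGT TGG TAT CGC ATT AAT GCA TGA GGG TCT AGA AAC GCT CTC — no ATG→stop ORF.
Forward-strand max 30 nt; reverse-strand max 18 nt. The forward strand has the longer ORF.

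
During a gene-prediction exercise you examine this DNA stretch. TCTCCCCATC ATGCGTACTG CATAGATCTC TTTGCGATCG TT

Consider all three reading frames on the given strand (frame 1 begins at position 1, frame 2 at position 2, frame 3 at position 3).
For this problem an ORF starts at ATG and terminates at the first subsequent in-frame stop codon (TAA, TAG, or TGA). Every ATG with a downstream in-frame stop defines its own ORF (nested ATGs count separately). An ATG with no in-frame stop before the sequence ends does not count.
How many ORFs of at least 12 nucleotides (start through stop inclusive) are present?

Frame 1: TCT CCC CAT CAT GCG TAC TGC ATA GAT CTC TTT GCG ATC GTT — no ATG→stop ORF.
Frame 2: CTC CCC ATC ATG CGT ACT GCA TAG ATC TCT TTG CGA TCG — ATG at 11, stop TAG at 23 → 15 nt.
Frame 3: TCC CCA TCA TGC GTA CTG CAT AGA TCT CTT TGC GAT CGT — no ATG→stop ORF.
ORFs ≥ 12 nucleotides: frame 2 11–25 (15 nucleotides). Count = 1.

1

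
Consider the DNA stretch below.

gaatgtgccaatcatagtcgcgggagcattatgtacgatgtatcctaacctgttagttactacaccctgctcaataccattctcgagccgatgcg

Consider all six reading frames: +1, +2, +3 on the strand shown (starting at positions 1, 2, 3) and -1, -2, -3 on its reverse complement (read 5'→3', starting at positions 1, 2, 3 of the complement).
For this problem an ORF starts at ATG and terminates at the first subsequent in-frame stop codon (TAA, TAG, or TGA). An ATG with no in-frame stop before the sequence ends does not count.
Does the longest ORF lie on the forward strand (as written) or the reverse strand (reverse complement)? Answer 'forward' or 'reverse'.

reverse

Reverse complement (5'→3'): CGCATCGGCTCGAGAATGGTATTGAGCAGGGTGTAGTAACTAACAGGTTAGGATACATCGTACATAATGCTCCCGCGACTATGATTGGCACATTC
Frame +1: GAA TGT GCC AAT CAT AGT CGC GGG AGC ATT ATG TAC GAT GTA TCC TAA CCT GTT AGT TAC TAC ACC CTG CTC AAT ACC ATT CTC GAG CCG ATG — ATG at 31, stop TAA at 46 → 18 nt.
Frame +2: AAT GTG CCA ATC ATA GTC GCG GGA GCA TTA TGT ACG ATG TAT CCT AAC CTG TTA GTT ACT ACA CCC TGC TCA ATA CCA TTC TCG AGC CGA TGC — no ATG→stop ORF.
Frame +3: ATG TGC CAA TCA TAG TCG CGG GAG CAT TAT GTA CGA TGT ATC CTA ACC TGT TAG TTA CTA CAC CCT GCT CAA TAC CAT TCT CGA GCC GAT GCG — ATG at 3, stop TAG at 15 → 15 nt.
Frame -1: CGC ATC GGC TCG AGA ATG GTA TTG AGC AGG GTG TAG TAA CTA ACA GGT TAG GAT ACA TCG TAC ATA ATG CTC CCG CGA CTA TGA TTG GCA CAT — ATG at 16, stop TAG at 34 → 21 nt; ATG at 67, stop TGA at 82 → 18 nt.
Frame -2: GCA TCG GCT CGA GAA TGG TAT TGA GCA GGG TGT AGT AAC TAA CAG GTT AGG ATA CAT CGT ACA TAA TGC TCC CGC GAC TAT GAT TGG CAC ATT — no ATG→stop ORF.
Frame -3: CAT CGG CTC GAG AAT GGT ATT GAG CAG GGT GTA GTA ACT AAC AGG TTA GGA TAC ATC GTA CAT AAT GCT CCC GCG ACT ATG ATT GGC ACA TTC — no ATG→stop ORF.
Forward-strand max 18 nt; reverse-strand max 21 nt. The reverse strand has the longer ORF.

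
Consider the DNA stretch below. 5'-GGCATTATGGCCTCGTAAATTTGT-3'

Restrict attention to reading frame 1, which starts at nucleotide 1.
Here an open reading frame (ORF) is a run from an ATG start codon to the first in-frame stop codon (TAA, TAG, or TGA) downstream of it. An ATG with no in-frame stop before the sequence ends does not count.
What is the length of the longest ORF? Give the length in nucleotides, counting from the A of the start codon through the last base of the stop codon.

Frame 1: GGC ATT ATG GCC TCG TAA ATT TGT — ATG at 7, stop TAA at 16 → 12 nt.
Longest: frame 1, positions 7–18, 12 nt = 4 codons = 3 aa. → 12 nucleotides.

12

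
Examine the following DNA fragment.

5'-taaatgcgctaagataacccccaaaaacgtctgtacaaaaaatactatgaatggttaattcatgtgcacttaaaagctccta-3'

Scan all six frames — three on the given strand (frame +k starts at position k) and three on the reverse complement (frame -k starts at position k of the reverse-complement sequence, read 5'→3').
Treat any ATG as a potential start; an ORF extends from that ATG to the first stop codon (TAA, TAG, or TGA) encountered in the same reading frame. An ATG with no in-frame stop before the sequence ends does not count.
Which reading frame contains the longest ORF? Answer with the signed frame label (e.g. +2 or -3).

+2

Reverse complement (5'→3'): TAGGAGCTTTTAAGTGCACATGAATTAACCATTCATAGTATTTTTTGTACAGACGTTTTTGGGGGTTATCTTAGCGCATTTA
Frame +1: TAA ATG CGC TAA GAT AAC CCC CAA AAA CGT CTG TAC AAA AAA TAC TAT GAA TGG TTA ATT CAT GTG CAC TTA AAA GCT CCT — ATG at 4, stop TAA at 10 → 9 nt.
Frame +2: AAA TGC GCT AAG ATA ACC CCC AAA AAC GTC TGT ACA AAA AAT ACT ATG AAT GGT TAA TTC ATG TGC ACT TAA AAG CTC CTA — ATG at 47, stop TAA at 56 → 12 nt; ATG at 62, stop TAA at 71 → 12 nt.
Frame +3: AAT GCG CTA AGA TAA CCC CCA AAA ACG TCT GTA CAA AAA ATA CTA TGA ATG GTT AAT TCA TGT GCA CTT AAA AGC TCC — no ATG→stop ORF.
Frame -1: TAG GAG CTT TTA AGT GCA CAT GAA TTA ACC ATT CAT AGT ATT TTT TGT ACA GAC GTT TTT GGG GGT TAT CTT AGC GCA TTT — no ATG→stop ORF.
Frame -2: AGG AGC TTT TAA GTG CAC ATG AAT TAA CCA TTC ATA GTA TTT TTT GTA CAG ACG TTT TTG GGG GTT ATC TTA GCG CAT TTA — ATG at 20, stop TAA at 26 → 9 nt.
Frame -3: GGA GCT TTT AAG TGC ACA TGA ATT AAC CAT TCA TAG TAT TTT TTG TAC AGA CGT TTT TGG GGG TTA TCT TAG CGC ATT — no ATG→stop ORF.
Longest ORF is 12 nt in frame +2 (positions 47–58).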